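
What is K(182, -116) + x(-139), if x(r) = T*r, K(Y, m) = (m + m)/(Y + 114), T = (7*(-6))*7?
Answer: 1512013/37 ≈ 40865.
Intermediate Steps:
T = -294 (T = -42*7 = -294)
K(Y, m) = 2*m/(114 + Y) (K(Y, m) = (2*m)/(114 + Y) = 2*m/(114 + Y))
x(r) = -294*r
K(182, -116) + x(-139) = 2*(-116)/(114 + 182) - 294*(-139) = 2*(-116)/296 + 40866 = 2*(-116)*(1/296) + 40866 = -29/37 + 40866 = 1512013/37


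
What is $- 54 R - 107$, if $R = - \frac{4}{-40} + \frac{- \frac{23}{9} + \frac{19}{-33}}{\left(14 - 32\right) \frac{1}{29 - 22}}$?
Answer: $- \frac{29396}{165} \approx -178.16$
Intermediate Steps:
$R = \frac{11741}{8910}$ ($R = \left(-4\right) \left(- \frac{1}{40}\right) + \frac{\left(-23\right) \frac{1}{9} + 19 \left(- \frac{1}{33}\right)}{\left(-18\right) \frac{1}{7}} = \frac{1}{10} + \frac{- \frac{23}{9} - \frac{19}{33}}{\left(-18\right) \frac{1}{7}} = \frac{1}{10} - \frac{310}{99 \left(- \frac{18}{7}\right)} = \frac{1}{10} - - \frac{1085}{891} = \frac{1}{10} + \frac{1085}{891} = \frac{11741}{8910} \approx 1.3177$)
$- 54 R - 107 = \left(-54\right) \frac{11741}{8910} - 107 = - \frac{11741}{165} - 107 = - \frac{29396}{165}$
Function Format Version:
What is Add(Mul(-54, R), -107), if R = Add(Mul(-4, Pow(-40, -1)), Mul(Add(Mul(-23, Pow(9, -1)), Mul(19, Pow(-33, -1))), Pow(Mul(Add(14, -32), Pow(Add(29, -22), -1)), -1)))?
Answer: Rational(-29396, 165) ≈ -178.16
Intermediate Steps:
R = Rational(11741, 8910) (R = Add(Mul(-4, Rational(-1, 40)), Mul(Add(Mul(-23, Rational(1, 9)), Mul(19, Rational(-1, 33))), Pow(Mul(-18, Pow(7, -1)), -1))) = Add(Rational(1, 10), Mul(Add(Rational(-23, 9), Rational(-19, 33)), Pow(Mul(-18, Rational(1, 7)), -1))) = Add(Rational(1, 10), Mul(Rational(-310, 99), Pow(Rational(-18, 7), -1))) = Add(Rational(1, 10), Mul(Rational(-310, 99), Rational(-7, 18))) = Add(Rational(1, 10), Rational(1085, 891)) = Rational(11741, 8910) ≈ 1.3177)
Add(Mul(-54, R), -107) = Add(Mul(-54, Rational(11741, 8910)), -107) = Add(Rational(-11741, 165), -107) = Rational(-29396, 165)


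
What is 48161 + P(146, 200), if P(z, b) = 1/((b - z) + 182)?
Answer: 11365997/236 ≈ 48161.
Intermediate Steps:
P(z, b) = 1/(182 + b - z)
48161 + P(146, 200) = 48161 + 1/(182 + 200 - 1*146) = 48161 + 1/(182 + 200 - 146) = 48161 + 1/236 = 11365997/236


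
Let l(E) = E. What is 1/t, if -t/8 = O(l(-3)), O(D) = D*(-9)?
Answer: -1/216 ≈ -0.0046296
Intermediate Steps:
O(D) = -9*D
t = -216 (t = -(-72)*(-3) = -8*27 = -216)
1/t = 1/(-216) = -1/216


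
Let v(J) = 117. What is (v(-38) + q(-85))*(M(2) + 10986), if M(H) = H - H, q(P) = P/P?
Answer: 1296348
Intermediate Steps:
q(P) = 1
M(H) = 0
(v(-38) + q(-85))*(M(2) + 10986) = (117 + 1)*(0 + 10986) = 118*10986 = 1296348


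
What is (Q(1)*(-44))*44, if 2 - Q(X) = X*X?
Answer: -1936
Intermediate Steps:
Q(X) = 2 - X² (Q(X) = 2 - X*X = 2 - X²)
(Q(1)*(-44))*44 = ((2 - 1*1²)*(-44))*44 = ((2 - 1*1)*(-44))*44 = ((2 - 1)*(-44))*44 = (1*(-44))*44 = -44*44 = -1936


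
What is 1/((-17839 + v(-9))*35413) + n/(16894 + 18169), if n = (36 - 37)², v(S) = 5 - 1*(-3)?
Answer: 90202020/3162929057827 ≈ 2.8518e-5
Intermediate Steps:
v(S) = 8 (v(S) = 5 + 3 = 8)
n = 1 (n = (-1)² = 1)
1/((-17839 + v(-9))*35413) + n/(16894 + 18169) = 1/((-17839 + 8)*35413) + 1/(16894 + 18169) = (1/35413)/(-17831) + 1/35063 = -1/17831*1/35413 + 1*(1/35063) = -1/631449203 + 1/35063 = 90202020/3162929057827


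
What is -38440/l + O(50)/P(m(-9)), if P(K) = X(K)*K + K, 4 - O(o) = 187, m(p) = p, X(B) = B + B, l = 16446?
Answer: -164647/46597 ≈ -3.5334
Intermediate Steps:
X(B) = 2*B
O(o) = -183 (O(o) = 4 - 1*187 = 4 - 187 = -183)
P(K) = K + 2*K**2 (P(K) = (2*K)*K + K = 2*K**2 + K = K + 2*K**2)
-38440/l + O(50)/P(m(-9)) = -38440/16446 - 183*(-1/(9*(1 + 2*(-9)))) = -38440*1/16446 - 183*(-1/(9*(1 - 18))) = -19220/8223 - 183/((-9*(-17))) = -19220/8223 - 183/153 = -19220/8223 - 183*1/153 = -19220/8223 - 61/51 = -164647/46597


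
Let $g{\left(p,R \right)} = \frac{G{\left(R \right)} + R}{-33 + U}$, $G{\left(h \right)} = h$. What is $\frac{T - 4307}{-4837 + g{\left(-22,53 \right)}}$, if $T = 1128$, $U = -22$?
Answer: $\frac{174845}{266141} \approx 0.65696$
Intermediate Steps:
$g{\left(p,R \right)} = - \frac{2 R}{55}$ ($g{\left(p,R \right)} = \frac{R + R}{-33 - 22} = \frac{2 R}{-55} = 2 R \left(- \frac{1}{55}\right) = - \frac{2 R}{55}$)
$\frac{T - 4307}{-4837 + g{\left(-22,53 \right)}} = \frac{1128 - 4307}{-4837 - \frac{106}{55}} = - \frac{3179}{-4837 - \frac{106}{55}} = - \frac{3179}{- \frac{266141}{55}} = \left(-3179\right) \left(- \frac{55}{266141}\right) = \frac{174845}{266141}$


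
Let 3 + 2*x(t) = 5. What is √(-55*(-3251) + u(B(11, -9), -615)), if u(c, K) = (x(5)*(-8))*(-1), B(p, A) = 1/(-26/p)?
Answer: √178813 ≈ 422.86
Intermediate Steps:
x(t) = 1 (x(t) = -3/2 + (½)*5 = -3/2 + 5/2 = 1)
B(p, A) = -p/26
u(c, K) = 8 (u(c, K) = (1*(-8))*(-1) = -8*(-1) = 8)
√(-55*(-3251) + u(B(11, -9), -615)) = √(-55*(-3251) + 8) = √(178805 + 8) = √178813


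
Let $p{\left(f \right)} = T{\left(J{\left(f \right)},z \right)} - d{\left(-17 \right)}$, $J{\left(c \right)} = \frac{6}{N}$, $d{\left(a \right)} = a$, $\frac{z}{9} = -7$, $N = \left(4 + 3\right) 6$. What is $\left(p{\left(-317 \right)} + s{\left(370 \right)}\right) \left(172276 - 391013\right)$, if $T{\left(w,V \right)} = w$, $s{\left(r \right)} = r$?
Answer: $- \frac{592777270}{7} \approx -8.4682 \cdot 10^{7}$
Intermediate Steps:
$N = 42$ ($N = 7 \cdot 6 = 42$)
$z = -63$ ($z = 9 \left(-7\right) = -63$)
$J{\left(c \right)} = \frac{1}{7}$ ($J{\left(c \right)} = \frac{6}{42} = 6 \cdot \frac{1}{42} = \frac{1}{7}$)
$p{\left(f \right)} = \frac{120}{7}$ ($p{\left(f \right)} = \frac{1}{7} - -17 = \frac{1}{7} + 17 = \frac{120}{7}$)
$\left(p{\left(-317 \right)} + s{\left(370 \right)}\right) \left(172276 - 391013\right) = \left(\frac{120}{7} + 370\right) \left(172276 - 391013\right) = \frac{2710}{7} \left(-218737\right) = - \frac{592777270}{7}$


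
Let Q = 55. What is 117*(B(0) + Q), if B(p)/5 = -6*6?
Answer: -14625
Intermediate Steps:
B(p) = -180 (B(p) = 5*(-6*6) = 5*(-36) = -180)
117*(B(0) + Q) = 117*(-180 + 55) = 117*(-125) = -14625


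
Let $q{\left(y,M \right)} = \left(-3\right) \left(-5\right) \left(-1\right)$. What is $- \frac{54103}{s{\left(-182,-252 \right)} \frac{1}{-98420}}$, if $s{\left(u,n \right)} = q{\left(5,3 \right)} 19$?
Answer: $- \frac{56050708}{3} \approx -1.8684 \cdot 10^{7}$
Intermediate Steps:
$q{\left(y,M \right)} = -15$ ($q{\left(y,M \right)} = 15 \left(-1\right) = -15$)
$s{\left(u,n \right)} = -285$ ($s{\left(u,n \right)} = \left(-15\right) 19 = -285$)
$- \frac{54103}{s{\left(-182,-252 \right)} \frac{1}{-98420}} = - \frac{54103}{\left(-285\right) \frac{1}{-98420}} = - \frac{54103}{\left(-285\right) \left(- \frac{1}{98420}\right)} = - \frac{54103}{\frac{3}{1036}} = \left(-54103\right) \frac{1036}{3} = - \frac{56050708}{3}$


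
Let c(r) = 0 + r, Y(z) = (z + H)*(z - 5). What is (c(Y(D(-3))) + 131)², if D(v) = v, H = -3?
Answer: 32041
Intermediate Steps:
Y(z) = (-5 + z)*(-3 + z) (Y(z) = (z - 3)*(z - 5) = (-3 + z)*(-5 + z) = (-5 + z)*(-3 + z))
c(r) = r
(c(Y(D(-3))) + 131)² = ((15 + (-3)² - 8*(-3)) + 131)² = ((15 + 9 + 24) + 131)² = (48 + 131)² = 179² = 32041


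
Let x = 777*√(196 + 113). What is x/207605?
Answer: 777*√309/207605 ≈ 0.065790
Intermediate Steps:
x = 777*√309 ≈ 13658.
x/207605 = (777*√309)/207605 = (777*√309)*(1/207605) = 777*√309/207605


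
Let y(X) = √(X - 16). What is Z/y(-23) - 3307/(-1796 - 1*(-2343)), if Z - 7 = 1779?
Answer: -3307/547 - 1786*I*√39/39 ≈ -6.0457 - 285.99*I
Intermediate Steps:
Z = 1786 (Z = 7 + 1779 = 1786)
y(X) = √(-16 + X)
Z/y(-23) - 3307/(-1796 - 1*(-2343)) = 1786/(√(-16 - 23)) - 3307/(-1796 - 1*(-2343)) = 1786/(√(-39)) - 3307/(-1796 + 2343) = 1786/((I*√39)) - 3307/547 = 1786*(-I*√39/39) - 3307*1/547 = -1786*I*√39/39 - 3307/547 = -3307/547 - 1786*I*√39/39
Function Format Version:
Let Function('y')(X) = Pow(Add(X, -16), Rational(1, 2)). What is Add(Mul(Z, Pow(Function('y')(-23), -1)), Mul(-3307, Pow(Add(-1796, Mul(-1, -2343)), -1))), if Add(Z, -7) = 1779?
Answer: Add(Rational(-3307, 547), Mul(Rational(-1786, 39), I, Pow(39, Rational(1, 2)))) ≈ Add(-6.0457, Mul(-285.99, I))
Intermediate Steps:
Z = 1786 (Z = Add(7, 1779) = 1786)
Function('y')(X) = Pow(Add(-16, X), Rational(1, 2))
Add(Mul(Z, Pow(Function('y')(-23), -1)), Mul(-3307, Pow(Add(-1796, Mul(-1, -2343)), -1))) = Add(Mul(1786, Pow(Pow(Add(-16, -23), Rational(1, 2)), -1)), Mul(-3307, Pow(Add(-1796, Mul(-1, -2343)), -1))) = Add(Mul(1786, Pow(Pow(-39, Rational(1, 2)), -1)), Mul(-3307, Pow(Add(-1796, 2343), -1))) = Add(Mul(1786, Pow(Mul(I, Pow(39, Rational(1, 2))), -1)), Mul(-3307, Pow(547, -1))) = Add(Mul(1786, Mul(Rational(-1, 39), I, Pow(39, Rational(1, 2)))), Mul(-3307, Rational(1, 547))) = Add(Mul(Rational(-1786, 39), I, Pow(39, Rational(1, 2))), Rational(-3307, 547)) = Add(Rational(-3307, 547), Mul(Rational(-1786, 39), I, Pow(39, Rational(1, 2))))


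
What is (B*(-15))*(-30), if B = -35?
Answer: -15750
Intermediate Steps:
(B*(-15))*(-30) = -35*(-15)*(-30) = 525*(-30) = -15750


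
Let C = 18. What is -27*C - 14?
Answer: -500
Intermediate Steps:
-27*C - 14 = -27*18 - 14 = -486 - 14 = -500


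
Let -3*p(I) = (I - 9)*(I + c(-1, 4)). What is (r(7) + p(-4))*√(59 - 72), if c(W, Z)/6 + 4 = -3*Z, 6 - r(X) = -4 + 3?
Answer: -1279*I*√13/3 ≈ -1537.2*I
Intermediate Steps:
r(X) = 7 (r(X) = 6 - (-4 + 3) = 6 - 1*(-1) = 6 + 1 = 7)
c(W, Z) = -24 - 18*Z (c(W, Z) = -24 + 6*(-3*Z) = -24 - 18*Z)
p(I) = -(-96 + I)*(-9 + I)/3 (p(I) = -(I - 9)*(I + (-24 - 18*4))/3 = -(-9 + I)*(I + (-24 - 72))/3 = -(-9 + I)*(I - 96)/3 = -(-9 + I)*(-96 + I)/3 = -(-96 + I)*(-9 + I)/3)
(r(7) + p(-4))*√(59 - 72) = (7 + (-288 + 35*(-4) - ⅓*(-4)²))*√(59 - 72) = (7 + (-288 - 140 - ⅓*16))*√(-13) = (7 + (-288 - 140 - 16/3))*(I*√13) = (7 - 1300/3)*(I*√13) = -1279*I*√13/3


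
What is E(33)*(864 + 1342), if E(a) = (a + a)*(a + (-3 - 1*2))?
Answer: 4076688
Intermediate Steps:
E(a) = 2*a*(-5 + a) (E(a) = (2*a)*(a + (-3 - 2)) = (2*a)*(a - 5) = (2*a)*(-5 + a) = 2*a*(-5 + a))
E(33)*(864 + 1342) = (2*33*(-5 + 33))*(864 + 1342) = (2*33*28)*2206 = 1848*2206 = 4076688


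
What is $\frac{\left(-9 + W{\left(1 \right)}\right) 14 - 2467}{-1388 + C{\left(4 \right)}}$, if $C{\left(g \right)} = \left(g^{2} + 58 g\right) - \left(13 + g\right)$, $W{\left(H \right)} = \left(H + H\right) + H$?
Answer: $\frac{2551}{1157} \approx 2.2048$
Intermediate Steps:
$W{\left(H \right)} = 3 H$ ($W{\left(H \right)} = 2 H + H = 3 H$)
$C{\left(g \right)} = -13 + g^{2} + 57 g$
$\frac{\left(-9 + W{\left(1 \right)}\right) 14 - 2467}{-1388 + C{\left(4 \right)}} = \frac{\left(-9 + 3 \cdot 1\right) 14 - 2467}{-1388 + \left(-13 + 4^{2} + 57 \cdot 4\right)} = \frac{\left(-9 + 3\right) 14 - 2467}{-1388 + \left(-13 + 16 + 228\right)} = \frac{\left(-6\right) 14 - 2467}{-1388 + 231} = \frac{-84 - 2467}{-1157} = \left(-2551\right) \left(- \frac{1}{1157}\right) = \frac{2551}{1157}$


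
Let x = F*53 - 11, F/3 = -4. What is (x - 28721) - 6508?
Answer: -35876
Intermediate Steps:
F = -12 (F = 3*(-4) = -12)
x = -647 (x = -12*53 - 11 = -636 - 11 = -647)
(x - 28721) - 6508 = (-647 - 28721) - 6508 = -29368 - 6508 = -35876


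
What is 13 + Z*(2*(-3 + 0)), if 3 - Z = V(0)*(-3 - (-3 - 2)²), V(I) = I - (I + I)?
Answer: -5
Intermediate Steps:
V(I) = -I (V(I) = I - 2*I = -I)
Z = 3 (Z = 3 - (-1*0)*(-3 - (-3 - 2)²) = 3 - 0*(-3 - 1*(-5)²) = 3 - 0*(-3 - 1*25) = 3 - 0*(-3 - 25) = 3 - 0*(-28) = 3 - 1*0 = 3 + 0 = 3)
13 + Z*(2*(-3 + 0)) = 13 + 3*(2*(-3 + 0)) = 13 + 3*(2*(-3)) = 13 + 3*(-6) = 13 - 18 = -5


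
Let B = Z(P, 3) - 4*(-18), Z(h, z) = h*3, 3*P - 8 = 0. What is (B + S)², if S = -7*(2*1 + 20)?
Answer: 5476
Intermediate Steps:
P = 8/3 (P = 8/3 + (⅓)*0 = 8/3 + 0 = 8/3 ≈ 2.6667)
Z(h, z) = 3*h
B = 80 (B = 3*(8/3) - 4*(-18) = 8 + 72 = 80)
S = -154 (S = -7*(2 + 20) = -7*22 = -154)
(B + S)² = (80 - 154)² = (-74)² = 5476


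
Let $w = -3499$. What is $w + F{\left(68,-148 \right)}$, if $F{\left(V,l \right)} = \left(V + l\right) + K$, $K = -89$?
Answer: $-3668$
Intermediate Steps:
$F{\left(V,l \right)} = -89 + V + l$ ($F{\left(V,l \right)} = \left(V + l\right) - 89 = -89 + V + l$)
$w + F{\left(68,-148 \right)} = -3499 - 169 = -3668$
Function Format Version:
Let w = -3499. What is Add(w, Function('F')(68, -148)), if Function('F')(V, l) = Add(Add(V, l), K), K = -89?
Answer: -3668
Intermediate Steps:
Function('F')(V, l) = Add(-89, V, l) (Function('F')(V, l) = Add(Add(V, l), -89) = Add(-89, V, l))
Add(w, Function('F')(68, -148)) = Add(-3499, Add(-89, 68, -148)) = Add(-3499, -169) = -3668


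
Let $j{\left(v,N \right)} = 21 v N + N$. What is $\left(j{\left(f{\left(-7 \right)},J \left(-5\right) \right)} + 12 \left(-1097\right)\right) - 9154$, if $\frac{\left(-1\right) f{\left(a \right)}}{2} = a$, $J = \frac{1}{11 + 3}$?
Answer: $- \frac{313927}{14} \approx -22423.0$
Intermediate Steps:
$J = \frac{1}{14} \approx 0.071429$
$f{\left(a \right)} = - 2 a$
$j{\left(v,N \right)} = N + 21 N v$ ($j{\left(v,N \right)} = 21 N v + N = N + 21 N v$)
$\left(j{\left(f{\left(-7 \right)},J \left(-5\right) \right)} + 12 \left(-1097\right)\right) - 9154 = \left(\frac{1}{14} \left(-5\right) \left(1 + 21 \left(\left(-2\right) \left(-7\right)\right)\right) + 12 \left(-1097\right)\right) - 9154 = \left(- \frac{5 \left(1 + 21 \cdot 14\right)}{14} - 13164\right) - 9154 = \left(- \frac{5 \left(1 + 294\right)}{14} - 13164\right) - 9154 = \left(\left(- \frac{5}{14}\right) 295 - 13164\right) - 9154 = \left(- \frac{1475}{14} - 13164\right) - 9154 = - \frac{185771}{14} - 9154 = - \frac{313927}{14}$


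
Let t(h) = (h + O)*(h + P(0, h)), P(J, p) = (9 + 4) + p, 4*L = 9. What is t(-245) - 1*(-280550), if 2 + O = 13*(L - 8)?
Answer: 1736099/4 ≈ 4.3403e+5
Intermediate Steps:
L = 9/4 (L = (¼)*9 = 9/4 ≈ 2.2500)
P(J, p) = 13 + p
O = -307/4 (O = -2 + 13*(9/4 - 8) = -2 + 13*(-23/4) = -2 - 299/4 = -307/4 ≈ -76.750)
t(h) = (13 + 2*h)*(-307/4 + h) (t(h) = (h - 307/4)*(h + (13 + h)) = (-307/4 + h)*(13 + 2*h) = (13 + 2*h)*(-307/4 + h))
t(-245) - 1*(-280550) = (-3991/4 + 2*(-245)² - 281/2*(-245)) - 1*(-280550) = (-3991/4 + 2*60025 + 68845/2) + 280550 = (-3991/4 + 120050 + 68845/2) + 280550 = 613899/4 + 280550 = 1736099/4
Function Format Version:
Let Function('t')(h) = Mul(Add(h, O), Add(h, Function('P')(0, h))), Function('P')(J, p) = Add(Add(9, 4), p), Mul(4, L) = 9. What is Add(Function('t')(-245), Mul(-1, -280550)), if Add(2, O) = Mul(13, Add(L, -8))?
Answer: Rational(1736099, 4) ≈ 4.3403e+5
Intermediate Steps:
L = Rational(9, 4) (L = Mul(Rational(1, 4), 9) = Rational(9, 4) ≈ 2.2500)
Function('P')(J, p) = Add(13, p)
O = Rational(-307, 4) (O = Add(-2, Mul(13, Add(Rational(9, 4), -8))) = Add(-2, Mul(13, Rational(-23, 4))) = Add(-2, Rational(-299, 4)) = Rational(-307, 4) ≈ -76.750)
Function('t')(h) = Mul(Add(13, Mul(2, h)), Add(Rational(-307, 4), h)) (Function('t')(h) = Mul(Add(h, Rational(-307, 4)), Add(h, Add(13, h))) = Mul(Add(Rational(-307, 4), h), Add(13, Mul(2, h))) = Mul(Add(13, Mul(2, h)), Add(Rational(-307, 4), h)))
Add(Function('t')(-245), Mul(-1, -280550)) = Add(Add(Rational(-3991, 4), Mul(2, Pow(-245, 2)), Mul(Rational(-281, 2), -245)), Mul(-1, -280550)) = Add(Add(Rational(-3991, 4), Mul(2, 60025), Rational(68845, 2)), 280550) = Add(Add(Rational(-3991, 4), 120050, Rational(68845, 2)), 280550) = Add(Rational(613899, 4), 280550) = Rational(1736099, 4)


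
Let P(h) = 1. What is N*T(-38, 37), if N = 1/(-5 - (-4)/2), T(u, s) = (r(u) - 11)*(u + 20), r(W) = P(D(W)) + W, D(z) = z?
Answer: -288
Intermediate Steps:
r(W) = 1 + W
T(u, s) = (-10 + u)*(20 + u) (T(u, s) = ((1 + u) - 11)*(u + 20) = (-10 + u)*(20 + u))
N = -1/3 (N = 1/(-5 - (-4)/2) = 1/(-5 - 1*(-2)) = 1/(-5 + 2) = 1/(-3) = -1/3 ≈ -0.33333)
N*T(-38, 37) = -(-200 + (-38)**2 + 10*(-38))/3 = -(-200 + 1444 - 380)/3 = -1/3*864 = -288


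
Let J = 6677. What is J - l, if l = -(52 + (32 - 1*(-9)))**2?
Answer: 15326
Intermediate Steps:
l = -8649 (l = -(52 + (32 + 9))**2 = -(52 + 41)**2 = -1*93**2 = -1*8649 = -8649)
J - l = 6677 - 1*(-8649) = 6677 + 8649 = 15326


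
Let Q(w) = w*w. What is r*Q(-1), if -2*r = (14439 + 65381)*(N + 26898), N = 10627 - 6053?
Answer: -1256047520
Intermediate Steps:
Q(w) = w**2
N = 4574
r = -1256047520 (r = -(14439 + 65381)*(4574 + 26898)/2 = -39910*31472 = -1/2*2512095040 = -1256047520)
r*Q(-1) = -1256047520*(-1)**2 = -1256047520*1 = -1256047520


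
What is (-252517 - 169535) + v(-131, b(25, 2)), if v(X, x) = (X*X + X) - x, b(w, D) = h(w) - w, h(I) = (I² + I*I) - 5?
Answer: -406242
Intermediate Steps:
h(I) = -5 + 2*I² (h(I) = (I² + I²) - 5 = 2*I² - 5 = -5 + 2*I²)
b(w, D) = -5 - w + 2*w² (b(w, D) = (-5 + 2*w²) - w = -5 - w + 2*w²)
v(X, x) = X + X² - x (v(X, x) = (X² + X) - x = (X + X²) - x = X + X² - x)
(-252517 - 169535) + v(-131, b(25, 2)) = (-252517 - 169535) + (-131 + (-131)² - (-5 - 1*25 + 2*25²)) = -422052 + (-131 + 17161 - (-5 - 25 + 2*625)) = -422052 + (-131 + 17161 - (-5 - 25 + 1250)) = -422052 + (-131 + 17161 - 1*1220) = -422052 + (-131 + 17161 - 1220) = -422052 + 15810 = -406242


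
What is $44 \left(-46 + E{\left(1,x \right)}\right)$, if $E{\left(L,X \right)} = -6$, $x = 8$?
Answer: $-2288$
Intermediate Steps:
$44 \left(-46 + E{\left(1,x \right)}\right) = 44 \left(-46 - 6\right) = 44 \left(-52\right) = -2288$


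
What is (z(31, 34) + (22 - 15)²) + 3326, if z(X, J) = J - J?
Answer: 3375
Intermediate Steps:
z(X, J) = 0
(z(31, 34) + (22 - 15)²) + 3326 = (0 + (22 - 15)²) + 3326 = (0 + 7²) + 3326 = (0 + 49) + 3326 = 49 + 3326 = 3375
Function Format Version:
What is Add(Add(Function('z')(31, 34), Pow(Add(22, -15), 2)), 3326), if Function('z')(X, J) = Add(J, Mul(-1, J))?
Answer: 3375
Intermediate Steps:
Function('z')(X, J) = 0
Add(Add(Function('z')(31, 34), Pow(Add(22, -15), 2)), 3326) = Add(Add(0, Pow(Add(22, -15), 2)), 3326) = Add(Add(0, Pow(7, 2)), 3326) = Add(Add(0, 49), 3326) = Add(49, 3326) = 3375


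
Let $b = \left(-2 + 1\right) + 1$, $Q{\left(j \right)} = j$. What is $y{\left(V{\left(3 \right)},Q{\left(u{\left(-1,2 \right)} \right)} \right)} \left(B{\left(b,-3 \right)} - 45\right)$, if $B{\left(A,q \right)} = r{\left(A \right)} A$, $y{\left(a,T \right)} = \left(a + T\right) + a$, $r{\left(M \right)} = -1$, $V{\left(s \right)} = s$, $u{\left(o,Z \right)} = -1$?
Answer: $-225$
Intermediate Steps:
$y{\left(a,T \right)} = T + 2 a$ ($y{\left(a,T \right)} = \left(T + a\right) + a = T + 2 a$)
$b = 0$ ($b = -1 + 1 = 0$)
$B{\left(A,q \right)} = - A$
$y{\left(V{\left(3 \right)},Q{\left(u{\left(-1,2 \right)} \right)} \right)} \left(B{\left(b,-3 \right)} - 45\right) = \left(-1 + 2 \cdot 3\right) \left(\left(-1\right) 0 - 45\right) = \left(-1 + 6\right) \left(0 - 45\right) = 5 \left(-45\right) = -225$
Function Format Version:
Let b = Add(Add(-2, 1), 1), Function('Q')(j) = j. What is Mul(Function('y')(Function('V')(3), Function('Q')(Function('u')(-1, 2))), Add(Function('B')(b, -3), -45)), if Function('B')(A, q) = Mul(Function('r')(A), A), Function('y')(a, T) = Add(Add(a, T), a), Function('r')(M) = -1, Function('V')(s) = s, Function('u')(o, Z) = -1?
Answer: -225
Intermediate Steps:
Function('y')(a, T) = Add(T, Mul(2, a)) (Function('y')(a, T) = Add(Add(T, a), a) = Add(T, Mul(2, a)))
b = 0 (b = Add(-1, 1) = 0)
Function('B')(A, q) = Mul(-1, A)
Mul(Function('y')(Function('V')(3), Function('Q')(Function('u')(-1, 2))), Add(Function('B')(b, -3), -45)) = Mul(Add(-1, Mul(2, 3)), Add(Mul(-1, 0), -45)) = Mul(Add(-1, 6), Add(0, -45)) = Mul(5, -45) = -225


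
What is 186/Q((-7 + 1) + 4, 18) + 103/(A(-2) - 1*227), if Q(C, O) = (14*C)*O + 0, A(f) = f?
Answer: -15751/19236 ≈ -0.81883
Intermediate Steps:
Q(C, O) = 14*C*O (Q(C, O) = 14*C*O + 0 = 14*C*O)
186/Q((-7 + 1) + 4, 18) + 103/(A(-2) - 1*227) = 186/((14*((-7 + 1) + 4)*18)) + 103/(-2 - 1*227) = 186/((14*(-6 + 4)*18)) + 103/(-2 - 227) = 186/((14*(-2)*18)) + 103/(-229) = 186/(-504) + 103*(-1/229) = 186*(-1/504) - 103/229 = -31/84 - 103/229 = -15751/19236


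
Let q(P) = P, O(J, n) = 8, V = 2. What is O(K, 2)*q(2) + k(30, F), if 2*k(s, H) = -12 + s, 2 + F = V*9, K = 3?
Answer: 25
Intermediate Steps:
F = 16 (F = -2 + 2*9 = -2 + 18 = 16)
k(s, H) = -6 + s/2 (k(s, H) = (-12 + s)/2 = -6 + s/2)
O(K, 2)*q(2) + k(30, F) = 8*2 + (-6 + (½)*30) = 16 + (-6 + 15) = 16 + 9 = 25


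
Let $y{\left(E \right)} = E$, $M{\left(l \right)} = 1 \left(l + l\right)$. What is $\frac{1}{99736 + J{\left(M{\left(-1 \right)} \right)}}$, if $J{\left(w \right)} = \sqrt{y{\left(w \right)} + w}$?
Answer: $\frac{24934}{2486817425} - \frac{i}{4973634850} \approx 1.0026 \cdot 10^{-5} - 2.0106 \cdot 10^{-10} i$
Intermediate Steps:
$M{\left(l \right)} = 2 l$ ($M{\left(l \right)} = 1 \cdot 2 l = 2 l$)
$J{\left(w \right)} = \sqrt{2} \sqrt{w}$ ($J{\left(w \right)} = \sqrt{w + w} = \sqrt{2 w} = \sqrt{2} \sqrt{w}$)
$\frac{1}{99736 + J{\left(M{\left(-1 \right)} \right)}} = \frac{1}{99736 + \sqrt{2} \sqrt{2 \left(-1\right)}} = \frac{1}{99736 + \sqrt{2} \sqrt{-2}} = \frac{1}{99736 + \sqrt{2} i \sqrt{2}} = \frac{1}{99736 + 2 i} = \frac{99736 - 2 i}{9947269700}$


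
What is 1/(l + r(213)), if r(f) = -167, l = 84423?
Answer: 1/84256 ≈ 1.1869e-5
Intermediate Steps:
1/(l + r(213)) = 1/(84423 - 167) = 1/84256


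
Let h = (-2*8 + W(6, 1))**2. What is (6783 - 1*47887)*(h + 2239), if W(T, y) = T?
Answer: -96142256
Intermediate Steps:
h = 100 (h = (-2*8 + 6)**2 = (-16 + 6)**2 = (-10)**2 = 100)
(6783 - 1*47887)*(h + 2239) = (6783 - 1*47887)*(100 + 2239) = (6783 - 47887)*2339 = -41104*2339 = -96142256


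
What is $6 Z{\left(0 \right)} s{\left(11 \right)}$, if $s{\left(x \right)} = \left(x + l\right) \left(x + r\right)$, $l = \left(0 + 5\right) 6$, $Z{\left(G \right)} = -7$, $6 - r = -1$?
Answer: $-30996$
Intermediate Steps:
$r = 7$ ($r = 6 - -1 = 6 + 1 = 7$)
$l = 30$ ($l = 5 \cdot 6 = 30$)
$s{\left(x \right)} = \left(7 + x\right) \left(30 + x\right)$ ($s{\left(x \right)} = \left(x + 30\right) \left(x + 7\right) = \left(30 + x\right) \left(7 + x\right) = \left(7 + x\right) \left(30 + x\right)$)
$6 Z{\left(0 \right)} s{\left(11 \right)} = 6 \left(-7\right) \left(210 + 11^{2} + 37 \cdot 11\right) = - 42 \left(210 + 121 + 407\right) = \left(-42\right) 738 = -30996$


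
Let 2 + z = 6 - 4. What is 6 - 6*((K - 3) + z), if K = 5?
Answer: -6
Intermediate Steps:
z = 0 (z = -2 + (6 - 4) = -2 + 2 = 0)
6 - 6*((K - 3) + z) = 6 - 6*((5 - 3) + 0) = 6 - 6*(2 + 0) = 6 - 6*2 = 6 - 12 = -6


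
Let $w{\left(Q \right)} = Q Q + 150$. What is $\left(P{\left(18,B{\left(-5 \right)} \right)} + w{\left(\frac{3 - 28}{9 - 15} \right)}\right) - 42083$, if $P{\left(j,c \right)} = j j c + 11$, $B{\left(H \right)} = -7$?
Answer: $- \frac{1590215}{36} \approx -44173.0$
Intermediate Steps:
$w{\left(Q \right)} = 150 + Q^{2}$ ($w{\left(Q \right)} = Q^{2} + 150 = 150 + Q^{2}$)
$P{\left(j,c \right)} = 11 + c j^{2}$ ($P{\left(j,c \right)} = j^{2} c + 11 = c j^{2} + 11 = 11 + c j^{2}$)
$\left(P{\left(18,B{\left(-5 \right)} \right)} + w{\left(\frac{3 - 28}{9 - 15} \right)}\right) - 42083 = \left(\left(11 - 7 \cdot 18^{2}\right) + \left(150 + \left(\frac{3 - 28}{9 - 15}\right)^{2}\right)\right) - 42083 = \left(\left(11 - 2268\right) + \left(150 + \left(- \frac{25}{-6}\right)^{2}\right)\right) - 42083 = \left(\left(11 - 2268\right) + \left(150 + \left(\left(-25\right) \left(- \frac{1}{6}\right)\right)^{2}\right)\right) - 42083 = \left(-2257 + \left(150 + \left(\frac{25}{6}\right)^{2}\right)\right) - 42083 = \left(-2257 + \left(150 + \frac{625}{36}\right)\right) - 42083 = \left(-2257 + \frac{6025}{36}\right) - 42083 = - \frac{75227}{36} - 42083 = - \frac{1590215}{36}$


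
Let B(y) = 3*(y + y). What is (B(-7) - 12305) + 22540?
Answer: 10193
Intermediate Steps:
B(y) = 6*y (B(y) = 3*(2*y) = 6*y)
(B(-7) - 12305) + 22540 = (6*(-7) - 12305) + 22540 = (-42 - 12305) + 22540 = -12347 + 22540 = 10193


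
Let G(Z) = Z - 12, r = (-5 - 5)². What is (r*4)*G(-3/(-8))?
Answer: -4650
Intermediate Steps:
r = 100 (r = (-10)² = 100)
G(Z) = -12 + Z
(r*4)*G(-3/(-8)) = (100*4)*(-12 - 3/(-8)) = 400*(-12 - 3*(-⅛)) = 400*(-12 + 3/8) = 400*(-93/8) = -4650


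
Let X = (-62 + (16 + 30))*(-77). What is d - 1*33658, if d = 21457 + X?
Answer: -10969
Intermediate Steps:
X = 1232 (X = (-62 + 46)*(-77) = -16*(-77) = 1232)
d = 22689 (d = 21457 + 1232 = 22689)
d - 1*33658 = 22689 - 1*33658 = 22689 - 33658 = -10969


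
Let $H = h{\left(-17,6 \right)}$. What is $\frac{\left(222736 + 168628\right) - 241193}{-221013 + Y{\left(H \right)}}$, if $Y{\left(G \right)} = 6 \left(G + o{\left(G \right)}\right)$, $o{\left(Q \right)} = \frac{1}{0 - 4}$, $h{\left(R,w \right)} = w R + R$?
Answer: $- \frac{14302}{21117} \approx -0.67727$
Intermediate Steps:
$h{\left(R,w \right)} = R + R w$ ($h{\left(R,w \right)} = R w + R = R + R w$)
$H = -119$ ($H = - 17 \left(1 + 6\right) = \left(-17\right) 7 = -119$)
$o{\left(Q \right)} = - \frac{1}{4}$ ($o{\left(Q \right)} = \frac{1}{-4} = - \frac{1}{4}$)
$Y{\left(G \right)} = - \frac{3}{2} + 6 G$ ($Y{\left(G \right)} = 6 \left(G - \frac{1}{4}\right) = 6 \left(- \frac{1}{4} + G\right) = - \frac{3}{2} + 6 G$)
$\frac{\left(222736 + 168628\right) - 241193}{-221013 + Y{\left(H \right)}} = \frac{\left(222736 + 168628\right) - 241193}{-221013 + \left(- \frac{3}{2} + 6 \left(-119\right)\right)} = \frac{391364 - 241193}{-221013 - \frac{1431}{2}} = \frac{150171}{-221013 - \frac{1431}{2}} = \frac{150171}{- \frac{443457}{2}} = 150171 \left(- \frac{2}{443457}\right) = - \frac{14302}{21117}$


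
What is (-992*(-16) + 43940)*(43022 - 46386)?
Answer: -201207568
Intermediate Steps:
(-992*(-16) + 43940)*(43022 - 46386) = (15872 + 43940)*(-3364) = 59812*(-3364) = -201207568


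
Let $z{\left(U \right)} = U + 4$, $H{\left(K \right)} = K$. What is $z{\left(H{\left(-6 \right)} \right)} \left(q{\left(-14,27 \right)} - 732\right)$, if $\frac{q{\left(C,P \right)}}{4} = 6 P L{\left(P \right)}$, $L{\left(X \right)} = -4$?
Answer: $6648$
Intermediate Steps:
$q{\left(C,P \right)} = - 96 P$ ($q{\left(C,P \right)} = 4 \cdot 6 P \left(-4\right) = 4 \left(- 24 P\right) = - 96 P$)
$z{\left(U \right)} = 4 + U$
$z{\left(H{\left(-6 \right)} \right)} \left(q{\left(-14,27 \right)} - 732\right) = \left(4 - 6\right) \left(\left(-96\right) 27 - 732\right) = - 2 \left(-2592 - 732\right) = \left(-2\right) \left(-3324\right) = 6648$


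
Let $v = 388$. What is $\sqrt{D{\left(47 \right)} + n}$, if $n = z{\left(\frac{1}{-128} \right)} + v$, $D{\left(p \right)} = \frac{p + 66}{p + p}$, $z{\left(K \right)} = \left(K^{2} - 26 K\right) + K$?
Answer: $\frac{\sqrt{14093174049}}{6016} \approx 19.733$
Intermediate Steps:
$z{\left(K \right)} = K^{2} - 25 K$
$D{\left(p \right)} = \frac{66 + p}{2 p}$
$n = \frac{6360193}{16384}$ ($n = \frac{-25 + \frac{1}{-128}}{-128} + 388 = - \frac{-25 - \frac{1}{128}}{128} + 388 = \left(- \frac{1}{128}\right) \left(- \frac{3201}{128}\right) + 388 = \frac{3201}{16384} + 388 = \frac{6360193}{16384} \approx 388.2$)
$\sqrt{D{\left(47 \right)} + n} = \sqrt{\frac{66 + 47}{2 \cdot 47} + \frac{6360193}{16384}} = \sqrt{\frac{1}{2} \cdot \frac{1}{47} \cdot 113 + \frac{6360193}{16384}} = \sqrt{\frac{113}{94} + \frac{6360193}{16384}} = \sqrt{\frac{299854767}{770048}} = \frac{\sqrt{14093174049}}{6016}$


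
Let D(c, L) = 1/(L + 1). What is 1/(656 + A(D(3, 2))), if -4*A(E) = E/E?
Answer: 4/2623 ≈ 0.0015250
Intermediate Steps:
D(c, L) = 1/(1 + L)
A(E) = -¼ (A(E) = -E/(4*E) = -¼*1 = -¼)
1/(656 + A(D(3, 2))) = 1/(656 - ¼) = 1/(2623/4) = 4/2623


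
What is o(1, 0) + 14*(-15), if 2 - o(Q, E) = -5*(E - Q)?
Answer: -213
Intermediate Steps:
o(Q, E) = 2 - 5*Q + 5*E (o(Q, E) = 2 - (-5)*(E - Q) = 2 - (-5*E + 5*Q) = 2 + (-5*Q + 5*E) = 2 - 5*Q + 5*E)
o(1, 0) + 14*(-15) = (2 - 5*1 + 5*0) + 14*(-15) = (2 - 5 + 0) - 210 = -3 - 210 = -213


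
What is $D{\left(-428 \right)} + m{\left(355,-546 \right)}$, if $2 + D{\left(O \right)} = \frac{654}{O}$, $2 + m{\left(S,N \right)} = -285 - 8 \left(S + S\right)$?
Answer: $- \frac{1277693}{214} \approx -5970.5$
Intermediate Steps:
$m{\left(S,N \right)} = -287 - 16 S$ ($m{\left(S,N \right)} = -2 - \left(285 + 8 \left(S + S\right)\right) = -2 - \left(285 + 8 \cdot 2 S\right) = -2 - \left(285 + 16 S\right) = -287 - 16 S$)
$D{\left(O \right)} = -2 + \frac{654}{O}$
$D{\left(-428 \right)} + m{\left(355,-546 \right)} = \left(-2 + \frac{654}{-428}\right) - 5967 = \left(-2 + 654 \left(- \frac{1}{428}\right)\right) - 5967 = \left(-2 - \frac{327}{214}\right) - 5967 = - \frac{755}{214} - 5967 = - \frac{1277693}{214}$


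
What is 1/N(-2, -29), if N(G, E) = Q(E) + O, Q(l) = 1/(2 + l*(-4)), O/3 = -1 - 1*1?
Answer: -118/707 ≈ -0.16690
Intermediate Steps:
O = -6 (O = 3*(-1 - 1*1) = 3*(-1 - 1) = 3*(-2) = -6)
Q(l) = 1/(2 - 4*l)
N(G, E) = -6 - 1/(-2 + 4*E) (N(G, E) = -1/(-2 + 4*E) - 6 = -6 - 1/(-2 + 4*E))
1/N(-2, -29) = 1/((11 - 24*(-29))/(2*(-1 + 2*(-29)))) = 1/((11 + 696)/(2*(-1 - 58))) = 1/((1/2)*707/(-59)) = 1/((1/2)*(-1/59)*707) = 1/(-707/118) = -118/707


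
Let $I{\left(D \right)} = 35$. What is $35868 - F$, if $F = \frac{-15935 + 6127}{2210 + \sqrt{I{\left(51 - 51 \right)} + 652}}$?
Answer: $\frac{175179933164}{4883413} - \frac{9808 \sqrt{687}}{4883413} \approx 35872.0$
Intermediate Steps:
$F = - \frac{9808}{2210 + \sqrt{687}}$ ($F = \frac{-15935 + 6127}{2210 + \sqrt{35 + 652}} = - \frac{9808}{2210 + \sqrt{687}} \approx -4.386$)
$35868 - F = 35868 - \left(- \frac{21675680}{4883413} + \frac{9808 \sqrt{687}}{4883413}\right) = 35868 + \left(\frac{21675680}{4883413} - \frac{9808 \sqrt{687}}{4883413}\right) = \frac{175179933164}{4883413} - \frac{9808 \sqrt{687}}{4883413}$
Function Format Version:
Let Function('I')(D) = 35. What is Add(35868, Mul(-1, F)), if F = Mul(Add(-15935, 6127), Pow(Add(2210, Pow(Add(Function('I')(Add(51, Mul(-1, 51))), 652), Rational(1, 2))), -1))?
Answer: Add(Rational(175179933164, 4883413), Mul(Rational(-9808, 4883413), Pow(687, Rational(1, 2)))) ≈ 35872.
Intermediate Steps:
F = Mul(-9808, Pow(Add(2210, Pow(687, Rational(1, 2))), -1)) (F = Mul(Add(-15935, 6127), Pow(Add(2210, Pow(Add(35, 652), Rational(1, 2))), -1)) = Mul(-9808, Pow(Add(2210, Pow(687, Rational(1, 2))), -1)) ≈ -4.3860)
Add(35868, Mul(-1, F)) = Add(35868, Mul(-1, Add(Rational(-21675680, 4883413), Mul(Rational(9808, 4883413), Pow(687, Rational(1, 2)))))) = Add(35868, Add(Rational(21675680, 4883413), Mul(Rational(-9808, 4883413), Pow(687, Rational(1, 2))))) = Add(Rational(175179933164, 4883413), Mul(Rational(-9808, 4883413), Pow(687, Rational(1, 2))))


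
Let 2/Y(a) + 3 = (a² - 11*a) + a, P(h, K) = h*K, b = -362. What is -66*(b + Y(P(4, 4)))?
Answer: 740608/31 ≈ 23891.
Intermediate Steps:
P(h, K) = K*h
Y(a) = 2/(-3 + a² - 10*a) (Y(a) = 2/(-3 + ((a² - 11*a) + a)) = 2/(-3 + (a² - 10*a)) = 2/(-3 + a² - 10*a))
-66*(b + Y(P(4, 4))) = -66*(-362 + 2/(-3 + (4*4)² - 40*4)) = -66*(-362 + 2/(-3 + 16² - 10*16)) = -66*(-362 + 2/(-3 + 256 - 160)) = -66*(-362 + 2/93) = -66*(-33664/93) = 740608/31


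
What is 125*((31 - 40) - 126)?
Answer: -16875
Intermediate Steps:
125*((31 - 40) - 126) = 125*(-9 - 126) = 125*(-135) = -16875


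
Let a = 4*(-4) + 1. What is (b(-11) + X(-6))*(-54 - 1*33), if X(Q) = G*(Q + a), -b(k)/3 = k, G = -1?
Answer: -4698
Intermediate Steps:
b(k) = -3*k
a = -15 (a = -16 + 1 = -15)
X(Q) = 15 - Q (X(Q) = -(Q - 15) = -(-15 + Q) = 15 - Q)
(b(-11) + X(-6))*(-54 - 1*33) = (-3*(-11) + (15 - 1*(-6)))*(-54 - 1*33) = (33 + (15 + 6))*(-54 - 33) = (33 + 21)*(-87) = 54*(-87) = -4698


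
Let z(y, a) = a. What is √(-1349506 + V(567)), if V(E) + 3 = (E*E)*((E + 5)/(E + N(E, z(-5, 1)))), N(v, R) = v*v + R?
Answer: 7*I*√2855363463369865/322057 ≈ 1161.4*I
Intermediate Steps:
N(v, R) = R + v² (N(v, R) = v² + R = R + v²)
V(E) = -3 + E²*(5 + E)/(1 + E + E²) (V(E) = -3 + (E*E)*((E + 5)/(E + (1 + E²))) = -3 + E²*((5 + E)/(1 + E + E²)) = -3 + E²*(5 + E)/(1 + E + E²))
√(-1349506 + V(567)) = √(-1349506 + (-3 + 567³ - 3*567 + 2*567²)/(1 + 567 + 567²)) = √(-1349506 + (-3 + 182284263 - 1701 + 2*321489)/(1 + 567 + 321489)) = √(-1349506 + (-3 + 182284263 - 1701 + 642978)/322057) = √(-1349506 + (1/322057)*182925537) = √(-1349506 + 182925537/322057) = √(-434434928305/322057) = 7*I*√2855363463369865/322057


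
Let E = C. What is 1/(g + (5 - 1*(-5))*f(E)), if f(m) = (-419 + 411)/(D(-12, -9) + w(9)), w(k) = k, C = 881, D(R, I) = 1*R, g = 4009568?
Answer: 3/12028784 ≈ 2.4940e-7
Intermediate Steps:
D(R, I) = R
E = 881
f(m) = 8/3 (f(m) = (-419 + 411)/(-12 + 9) = -8/(-3) = -8*(-⅓) = 8/3)
1/(g + (5 - 1*(-5))*f(E)) = 1/(4009568 + (5 - 1*(-5))*(8/3)) = 1/(4009568 + (5 + 5)*(8/3)) = 1/(4009568 + 10*(8/3)) = 1/(4009568 + 80/3) = 1/(12028784/3) = 3/12028784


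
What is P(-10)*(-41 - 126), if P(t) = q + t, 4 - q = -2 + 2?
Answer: 1002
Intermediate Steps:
q = 4 (q = 4 - (-2 + 2) = 4 - 1*0 = 4 + 0 = 4)
P(t) = 4 + t
P(-10)*(-41 - 126) = (4 - 10)*(-41 - 126) = -6*(-167) = 1002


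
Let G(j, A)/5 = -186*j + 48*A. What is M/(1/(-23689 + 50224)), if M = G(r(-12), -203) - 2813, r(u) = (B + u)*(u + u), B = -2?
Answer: -9659084955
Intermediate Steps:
r(u) = 2*u*(-2 + u) (r(u) = (-2 + u)*(u + u) = (-2 + u)*(2*u) = 2*u*(-2 + u))
G(j, A) = -930*j + 240*A (G(j, A) = 5*(-186*j + 48*A) = -930*j + 240*A)
M = -364013 (M = (-1860*(-12)*(-2 - 12) + 240*(-203)) - 2813 = (-1860*(-12)*(-14) - 48720) - 2813 = (-930*336 - 48720) - 2813 = (-312480 - 48720) - 2813 = -361200 - 2813 = -364013)
M/(1/(-23689 + 50224)) = -364013/(1/(-23689 + 50224)) = -364013/(1/26535) = -364013/1/26535 = -364013*26535 = -9659084955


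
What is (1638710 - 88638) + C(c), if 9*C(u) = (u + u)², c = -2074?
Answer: 31156552/9 ≈ 3.4618e+6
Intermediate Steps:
C(u) = 4*u²/9 (C(u) = (u + u)²/9 = (2*u)²/9 = (4*u²)/9 = 4*u²/9)
(1638710 - 88638) + C(c) = (1638710 - 88638) + (4/9)*(-2074)² = 1550072 + (4/9)*4301476 = 1550072 + 17205904/9 = 31156552/9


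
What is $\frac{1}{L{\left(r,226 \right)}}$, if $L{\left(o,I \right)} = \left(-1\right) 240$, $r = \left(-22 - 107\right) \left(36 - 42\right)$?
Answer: $- \frac{1}{240} \approx -0.0041667$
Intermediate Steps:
$r = 774$ ($r = \left(-129\right) \left(-6\right) = 774$)
$L{\left(o,I \right)} = -240$
$\frac{1}{L{\left(r,226 \right)}} = \frac{1}{-240} = - \frac{1}{240}$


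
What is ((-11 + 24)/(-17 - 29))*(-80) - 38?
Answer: -354/23 ≈ -15.391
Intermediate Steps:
((-11 + 24)/(-17 - 29))*(-80) - 38 = (13/(-46))*(-80) - 38 = (13*(-1/46))*(-80) - 38 = -13/46*(-80) - 38 = 520/23 - 38 = -354/23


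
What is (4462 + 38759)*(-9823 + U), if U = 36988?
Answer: 1174098465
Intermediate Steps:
(4462 + 38759)*(-9823 + U) = (4462 + 38759)*(-9823 + 36988) = 43221*27165 = 1174098465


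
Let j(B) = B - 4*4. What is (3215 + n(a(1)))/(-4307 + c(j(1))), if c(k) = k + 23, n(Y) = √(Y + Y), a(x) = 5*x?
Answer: -3215/4299 - √10/4299 ≈ -0.74858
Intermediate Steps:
j(B) = -16 + B (j(B) = B - 16 = -16 + B)
n(Y) = √2*√Y (n(Y) = √(2*Y) = √2*√Y)
c(k) = 23 + k
(3215 + n(a(1)))/(-4307 + c(j(1))) = (3215 + √2*√(5*1))/(-4307 + (23 + (-16 + 1))) = (3215 + √2*√5)/(-4307 + (23 - 15)) = (3215 + √10)/(-4307 + 8) = (3215 + √10)/(-4299) = (3215 + √10)*(-1/4299) = -3215/4299 - √10/4299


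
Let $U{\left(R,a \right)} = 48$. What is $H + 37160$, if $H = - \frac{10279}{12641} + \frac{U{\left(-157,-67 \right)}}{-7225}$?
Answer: $\frac{3393793448457}{91331225} \approx 37159.0$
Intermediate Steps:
$H = - \frac{74872543}{91331225}$ ($H = - \frac{10279}{12641} + \frac{48}{-7225} = \left(-10279\right) \frac{1}{12641} + 48 \left(- \frac{1}{7225}\right) = - \frac{10279}{12641} - \frac{48}{7225} = - \frac{74872543}{91331225} \approx -0.81979$)
$H + 37160 = - \frac{74872543}{91331225} + 37160 = \frac{3393793448457}{91331225}$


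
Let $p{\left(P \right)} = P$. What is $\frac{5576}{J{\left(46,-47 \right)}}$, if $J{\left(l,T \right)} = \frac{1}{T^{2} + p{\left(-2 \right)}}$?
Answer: $12306232$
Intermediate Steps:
$J{\left(l,T \right)} = \frac{1}{-2 + T^{2}}$ ($J{\left(l,T \right)} = \frac{1}{T^{2} - 2} = \frac{1}{-2 + T^{2}}$)
$\frac{5576}{J{\left(46,-47 \right)}} = \frac{5576}{\frac{1}{-2 + \left(-47\right)^{2}}} = \frac{5576}{\frac{1}{-2 + 2209}} = \frac{5576}{\frac{1}{2207}} = 5576 \frac{1}{\frac{1}{2207}} = 5576 \cdot 2207 = 12306232$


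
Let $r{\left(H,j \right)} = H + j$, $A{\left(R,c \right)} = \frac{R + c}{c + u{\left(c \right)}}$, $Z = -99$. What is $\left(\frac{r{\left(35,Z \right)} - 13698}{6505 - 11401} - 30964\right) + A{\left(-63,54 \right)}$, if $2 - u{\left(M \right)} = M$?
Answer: $- \frac{75804007}{2448} \approx -30966.0$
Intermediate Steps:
$u{\left(M \right)} = 2 - M$
$A{\left(R,c \right)} = \frac{R}{2} + \frac{c}{2}$ ($A{\left(R,c \right)} = \frac{R + c}{c - \left(-2 + c\right)} = \frac{R + c}{2} = \left(R + c\right) \frac{1}{2} = \frac{R}{2} + \frac{c}{2}$)
$\left(\frac{r{\left(35,Z \right)} - 13698}{6505 - 11401} - 30964\right) + A{\left(-63,54 \right)} = \left(\frac{\left(35 - 99\right) - 13698}{6505 - 11401} - 30964\right) + \left(\frac{1}{2} \left(-63\right) + \frac{1}{2} \cdot 54\right) = \left(\frac{-64 - 13698}{-4896} - 30964\right) + \left(- \frac{63}{2} + 27\right) = \left(\left(-13762\right) \left(- \frac{1}{4896}\right) - 30964\right) - \frac{9}{2} = \left(\frac{6881}{2448} - 30964\right) - \frac{9}{2} = - \frac{75792991}{2448} - \frac{9}{2} = - \frac{75804007}{2448}$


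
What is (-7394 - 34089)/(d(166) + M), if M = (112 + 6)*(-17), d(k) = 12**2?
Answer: 41483/1862 ≈ 22.279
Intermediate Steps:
d(k) = 144
M = -2006 (M = 118*(-17) = -2006)
(-7394 - 34089)/(d(166) + M) = (-7394 - 34089)/(144 - 2006) = -41483/(-1862) = -41483*(-1/1862) = 41483/1862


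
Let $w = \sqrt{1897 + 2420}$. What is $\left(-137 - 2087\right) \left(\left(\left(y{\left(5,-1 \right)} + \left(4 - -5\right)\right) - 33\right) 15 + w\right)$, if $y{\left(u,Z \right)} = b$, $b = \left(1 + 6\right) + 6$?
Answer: $366960 - 2224 \sqrt{4317} \approx 2.2083 \cdot 10^{5}$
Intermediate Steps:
$w = \sqrt{4317} \approx 65.704$
$b = 13$ ($b = 7 + 6 = 13$)
$y{\left(u,Z \right)} = 13$
$\left(-137 - 2087\right) \left(\left(\left(y{\left(5,-1 \right)} + \left(4 - -5\right)\right) - 33\right) 15 + w\right) = \left(-137 - 2087\right) \left(\left(\left(13 + \left(4 - -5\right)\right) - 33\right) 15 + \sqrt{4317}\right) = - 2224 \left(\left(\left(13 + \left(4 + 5\right)\right) - 33\right) 15 + \sqrt{4317}\right) = - 2224 \left(\left(\left(13 + 9\right) - 33\right) 15 + \sqrt{4317}\right) = - 2224 \left(\left(22 - 33\right) 15 + \sqrt{4317}\right) = - 2224 \left(\left(-11\right) 15 + \sqrt{4317}\right) = - 2224 \left(-165 + \sqrt{4317}\right) = 366960 - 2224 \sqrt{4317}$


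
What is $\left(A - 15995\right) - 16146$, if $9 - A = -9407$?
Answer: $-22725$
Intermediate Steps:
$A = 9416$ ($A = 9 - -9407 = 9 + 9407 = 9416$)
$\left(A - 15995\right) - 16146 = \left(9416 - 15995\right) - 16146 = -6579 - 16146 = -22725$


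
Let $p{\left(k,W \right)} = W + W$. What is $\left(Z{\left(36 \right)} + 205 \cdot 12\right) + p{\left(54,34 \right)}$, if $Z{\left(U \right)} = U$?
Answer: $2564$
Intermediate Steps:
$p{\left(k,W \right)} = 2 W$
$\left(Z{\left(36 \right)} + 205 \cdot 12\right) + p{\left(54,34 \right)} = \left(36 + 205 \cdot 12\right) + 2 \cdot 34 = \left(36 + 2460\right) + 68 = 2496 + 68 = 2564$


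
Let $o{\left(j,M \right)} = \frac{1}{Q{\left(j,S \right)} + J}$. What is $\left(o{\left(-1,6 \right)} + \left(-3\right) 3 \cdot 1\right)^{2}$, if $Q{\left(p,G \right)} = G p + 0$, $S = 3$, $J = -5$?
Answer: $\frac{5329}{64} \approx 83.266$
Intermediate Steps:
$Q{\left(p,G \right)} = G p$
$o{\left(j,M \right)} = \frac{1}{-5 + 3 j}$ ($o{\left(j,M \right)} = \frac{1}{3 j - 5} = \frac{1}{-5 + 3 j}$)
$\left(o{\left(-1,6 \right)} + \left(-3\right) 3 \cdot 1\right)^{2} = \left(\frac{1}{-5 + 3 \left(-1\right)} + \left(-3\right) 3 \cdot 1\right)^{2} = \left(\frac{1}{-5 - 3} - 9\right)^{2} = \left(\frac{1}{-8} - 9\right)^{2} = \left(- \frac{1}{8} - 9\right)^{2} = \left(- \frac{73}{8}\right)^{2} = \frac{5329}{64}$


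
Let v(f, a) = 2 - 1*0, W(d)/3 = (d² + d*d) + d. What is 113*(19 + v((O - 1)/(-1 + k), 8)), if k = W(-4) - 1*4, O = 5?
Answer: 2373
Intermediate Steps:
W(d) = 3*d + 6*d² (W(d) = 3*((d² + d*d) + d) = 3*((d² + d²) + d) = 3*(2*d² + d) = 3*(d + 2*d²) = 3*d + 6*d²)
k = 80 (k = 3*(-4)*(1 + 2*(-4)) - 1*4 = 3*(-4)*(1 - 8) - 4 = 3*(-4)*(-7) - 4 = 84 - 4 = 80)
v(f, a) = 2 (v(f, a) = 2 + 0 = 2)
113*(19 + v((O - 1)/(-1 + k), 8)) = 113*(19 + 2) = 113*21 = 2373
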